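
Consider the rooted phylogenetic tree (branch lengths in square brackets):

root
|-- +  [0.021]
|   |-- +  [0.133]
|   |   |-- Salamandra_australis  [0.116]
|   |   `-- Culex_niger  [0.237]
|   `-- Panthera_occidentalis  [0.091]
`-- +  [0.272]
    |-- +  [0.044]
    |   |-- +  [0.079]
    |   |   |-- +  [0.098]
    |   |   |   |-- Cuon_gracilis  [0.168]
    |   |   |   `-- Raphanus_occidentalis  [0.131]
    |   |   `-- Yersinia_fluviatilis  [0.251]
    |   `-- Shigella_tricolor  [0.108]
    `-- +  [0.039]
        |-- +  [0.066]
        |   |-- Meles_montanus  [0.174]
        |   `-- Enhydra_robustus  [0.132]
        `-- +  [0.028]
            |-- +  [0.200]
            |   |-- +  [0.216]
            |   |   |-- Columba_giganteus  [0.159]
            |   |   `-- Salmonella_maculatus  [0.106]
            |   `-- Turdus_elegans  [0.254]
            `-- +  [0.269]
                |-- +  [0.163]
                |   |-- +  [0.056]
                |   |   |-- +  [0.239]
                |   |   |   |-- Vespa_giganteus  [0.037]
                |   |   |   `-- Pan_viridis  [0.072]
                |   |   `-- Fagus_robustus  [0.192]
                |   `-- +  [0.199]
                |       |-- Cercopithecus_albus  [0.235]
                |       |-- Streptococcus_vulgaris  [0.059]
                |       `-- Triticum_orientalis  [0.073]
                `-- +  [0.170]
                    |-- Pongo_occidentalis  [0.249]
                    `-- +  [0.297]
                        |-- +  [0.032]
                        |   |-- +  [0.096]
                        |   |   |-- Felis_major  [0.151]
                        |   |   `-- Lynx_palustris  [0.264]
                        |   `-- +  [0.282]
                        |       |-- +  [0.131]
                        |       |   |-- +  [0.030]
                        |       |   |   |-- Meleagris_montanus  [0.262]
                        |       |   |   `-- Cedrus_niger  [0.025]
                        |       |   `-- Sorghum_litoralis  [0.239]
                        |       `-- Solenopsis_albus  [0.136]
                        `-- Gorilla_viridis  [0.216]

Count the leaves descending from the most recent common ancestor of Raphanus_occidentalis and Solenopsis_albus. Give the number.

23

The MRCA of Raphanus_occidentalis and Solenopsis_albus is the node subtending ((((Cuon_gracilis,Raphanus_occidentalis),Yersinia_fluviatilis),Shigella_tricolor),((Meles_montanus,Enhydra_robustus),(((Columba_giganteus,Salmonella_maculatus),Turdus_elegans),((((Vespa_giganteus,Pan_viridis),Fagus_robustus),(Cercopithecus_albus,Streptococcus_vulgaris,Triticum_orientalis)),(Pongo_occidentalis,(((Felis_major,Lynx_palustris),(((Meleagris_montanus,Cedrus_niger),Sorghum_litoralis),Solenopsis_albus)),Gorilla_viridis)))))).
That clade contains 23 terminal taxa: Cedrus_niger, Cercopithecus_albus, Columba_giganteus, Cuon_gracilis, Enhydra_robustus, Fagus_robustus, Felis_major, Gorilla_viridis, Lynx_palustris, Meleagris_montanus, Meles_montanus, Pan_viridis, Pongo_occidentalis, Raphanus_occidentalis, Salmonella_maculatus, Shigella_tricolor, Solenopsis_albus, Sorghum_litoralis, Streptococcus_vulgaris, Triticum_orientalis, Turdus_elegans, Vespa_giganteus, Yersinia_fluviatilis.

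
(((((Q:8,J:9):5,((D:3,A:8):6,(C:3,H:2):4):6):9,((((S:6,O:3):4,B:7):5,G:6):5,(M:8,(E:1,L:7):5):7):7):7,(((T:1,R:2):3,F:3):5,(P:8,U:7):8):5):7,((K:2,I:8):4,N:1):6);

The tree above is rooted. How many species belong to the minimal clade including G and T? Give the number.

The MRCA of G and T is the node subtending ((((Q,J),((D,A),(C,H))),((((S,O),B),G),(M,(E,L)))),(((T,R),F),(P,U))).
That clade contains 18 terminal taxa: A, B, C, D, E, F, G, H, J, L, M, O, P, Q, R, S, T, U.

18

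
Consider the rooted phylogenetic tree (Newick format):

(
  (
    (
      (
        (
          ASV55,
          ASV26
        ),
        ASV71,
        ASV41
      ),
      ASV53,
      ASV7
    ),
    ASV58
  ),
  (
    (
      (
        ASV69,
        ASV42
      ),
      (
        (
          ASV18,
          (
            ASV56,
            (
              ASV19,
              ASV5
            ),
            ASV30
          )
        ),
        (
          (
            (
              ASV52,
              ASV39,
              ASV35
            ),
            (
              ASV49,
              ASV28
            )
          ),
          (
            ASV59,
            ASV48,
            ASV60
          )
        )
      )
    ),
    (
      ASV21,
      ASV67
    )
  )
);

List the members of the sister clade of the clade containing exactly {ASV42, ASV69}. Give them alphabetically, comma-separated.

ASV18, ASV19, ASV28, ASV30, ASV35, ASV39, ASV48, ASV49, ASV5, ASV52, ASV56, ASV59, ASV60

The clade containing exactly {ASV42, ASV69} attaches to the tree at the node subtending ((ASV69,ASV42),((ASV18,(ASV56,(ASV19,ASV5),ASV30)),(((ASV52,ASV39,ASV35),(ASV49,ASV28)),(ASV59,ASV48,ASV60)))).
The other lineage descending from that same node — the sister group — is ((ASV18,(ASV56,(ASV19,ASV5),ASV30)),(((ASV52,ASV39,ASV35),(ASV49,ASV28)),(ASV59,ASV48,ASV60))); its 13 tips in alphabetical order are the answer.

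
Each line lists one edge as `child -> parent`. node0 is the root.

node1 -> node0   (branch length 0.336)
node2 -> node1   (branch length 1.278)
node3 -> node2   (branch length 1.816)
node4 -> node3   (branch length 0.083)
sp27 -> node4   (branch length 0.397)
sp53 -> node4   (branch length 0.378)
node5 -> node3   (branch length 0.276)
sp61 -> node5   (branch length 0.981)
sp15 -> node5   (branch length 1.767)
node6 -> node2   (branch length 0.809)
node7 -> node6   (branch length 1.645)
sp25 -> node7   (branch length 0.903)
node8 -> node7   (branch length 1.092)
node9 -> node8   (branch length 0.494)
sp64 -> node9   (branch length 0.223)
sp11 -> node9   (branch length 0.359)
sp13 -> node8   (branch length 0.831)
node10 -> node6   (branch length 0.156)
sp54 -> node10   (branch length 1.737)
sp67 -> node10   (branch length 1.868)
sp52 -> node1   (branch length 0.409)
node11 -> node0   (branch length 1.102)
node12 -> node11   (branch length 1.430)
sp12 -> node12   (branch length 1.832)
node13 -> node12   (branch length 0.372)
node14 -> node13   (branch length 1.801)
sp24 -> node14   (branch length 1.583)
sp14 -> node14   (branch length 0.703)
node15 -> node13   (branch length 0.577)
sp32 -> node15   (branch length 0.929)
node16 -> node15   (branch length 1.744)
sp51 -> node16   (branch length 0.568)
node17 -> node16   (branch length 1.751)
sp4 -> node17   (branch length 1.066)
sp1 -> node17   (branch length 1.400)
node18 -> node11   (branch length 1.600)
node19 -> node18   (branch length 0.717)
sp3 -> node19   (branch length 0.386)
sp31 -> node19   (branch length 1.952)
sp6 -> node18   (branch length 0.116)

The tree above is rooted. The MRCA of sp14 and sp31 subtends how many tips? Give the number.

The MRCA of sp14 and sp31 is the node subtending ((sp12,((sp24,sp14),(sp32,(sp51,(sp4,sp1))))),((sp3,sp31),sp6)).
That clade contains 10 terminal taxa: sp1, sp12, sp14, sp24, sp3, sp31, sp32, sp4, sp51, sp6.

10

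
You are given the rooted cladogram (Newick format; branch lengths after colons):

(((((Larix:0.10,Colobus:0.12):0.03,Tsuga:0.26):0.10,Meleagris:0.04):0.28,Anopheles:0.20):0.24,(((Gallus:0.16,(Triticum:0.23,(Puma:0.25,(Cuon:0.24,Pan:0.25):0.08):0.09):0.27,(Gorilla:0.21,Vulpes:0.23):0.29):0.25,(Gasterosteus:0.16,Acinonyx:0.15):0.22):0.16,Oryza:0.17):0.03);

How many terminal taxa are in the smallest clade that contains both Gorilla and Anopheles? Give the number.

The MRCA of Gorilla and Anopheles is the root, so the clade is the entire tree.
That clade contains 15 terminal taxa: Acinonyx, Anopheles, Colobus, Cuon, Gallus, Gasterosteus, Gorilla, Larix, Meleagris, Oryza, Pan, Puma, Triticum, Tsuga, Vulpes.

15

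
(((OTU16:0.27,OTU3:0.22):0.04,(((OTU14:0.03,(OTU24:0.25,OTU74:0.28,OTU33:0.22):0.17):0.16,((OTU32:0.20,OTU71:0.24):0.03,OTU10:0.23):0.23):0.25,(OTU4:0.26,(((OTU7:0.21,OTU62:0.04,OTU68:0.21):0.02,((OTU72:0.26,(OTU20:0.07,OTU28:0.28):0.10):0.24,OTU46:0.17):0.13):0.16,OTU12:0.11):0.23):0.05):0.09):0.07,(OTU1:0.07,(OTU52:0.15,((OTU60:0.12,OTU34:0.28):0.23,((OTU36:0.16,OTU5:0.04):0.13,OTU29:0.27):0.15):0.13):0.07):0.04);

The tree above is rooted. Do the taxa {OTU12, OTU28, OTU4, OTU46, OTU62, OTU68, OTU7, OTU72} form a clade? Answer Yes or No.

The MRCA of the listed taxa subtends (OTU4,(((OTU7,OTU62,OTU68),((OTU72,(OTU20,OTU28)),OTU46)),OTU12)).
That clade also contains OTU20, which is not in the proposed group, so the group is not monophyletic.

No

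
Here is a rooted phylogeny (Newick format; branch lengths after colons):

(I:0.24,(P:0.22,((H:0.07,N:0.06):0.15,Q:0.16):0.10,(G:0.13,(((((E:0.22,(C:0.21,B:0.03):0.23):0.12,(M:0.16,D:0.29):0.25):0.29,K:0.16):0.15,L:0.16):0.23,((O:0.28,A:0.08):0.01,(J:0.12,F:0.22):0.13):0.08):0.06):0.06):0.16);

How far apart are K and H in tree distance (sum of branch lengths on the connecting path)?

0.98

The path runs K → … → MRCA → … → H; the MRCA is the node subtending (P,((H,N),Q),(G,(((((E,(C,B)),(M,D)),K),L),((O,A),(J,F))))).
Branch lengths along that path: 0.16 + 0.15 + 0.23 + 0.06 + 0.06 + 0.10 + 0.15 + 0.07 = 0.98.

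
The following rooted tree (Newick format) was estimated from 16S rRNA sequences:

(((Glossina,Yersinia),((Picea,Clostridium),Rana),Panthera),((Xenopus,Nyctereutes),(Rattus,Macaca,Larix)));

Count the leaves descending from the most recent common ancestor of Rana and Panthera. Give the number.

The MRCA of Rana and Panthera is the node subtending ((Glossina,Yersinia),((Picea,Clostridium),Rana),Panthera).
That clade contains 6 terminal taxa: Clostridium, Glossina, Panthera, Picea, Rana, Yersinia.

6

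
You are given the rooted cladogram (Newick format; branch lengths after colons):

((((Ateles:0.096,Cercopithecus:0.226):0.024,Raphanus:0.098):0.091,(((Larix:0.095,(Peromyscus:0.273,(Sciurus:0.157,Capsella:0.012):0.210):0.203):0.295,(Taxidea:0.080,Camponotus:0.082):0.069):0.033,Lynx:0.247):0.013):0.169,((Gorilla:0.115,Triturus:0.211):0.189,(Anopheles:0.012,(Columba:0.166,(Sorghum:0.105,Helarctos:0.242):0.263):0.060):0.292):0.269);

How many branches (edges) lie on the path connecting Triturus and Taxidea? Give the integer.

8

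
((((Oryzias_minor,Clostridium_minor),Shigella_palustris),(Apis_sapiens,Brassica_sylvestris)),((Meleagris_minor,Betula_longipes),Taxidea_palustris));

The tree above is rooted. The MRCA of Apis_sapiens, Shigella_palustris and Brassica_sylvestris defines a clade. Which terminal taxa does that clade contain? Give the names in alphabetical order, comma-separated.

Apis_sapiens, Brassica_sylvestris, Clostridium_minor, Oryzias_minor, Shigella_palustris

Tracing Apis_sapiens: it sits inside (Apis_sapiens,Brassica_sylvestris).
Tracing Shigella_palustris: it sits inside ((Oryzias_minor,Clostridium_minor),Shigella_palustris).
Tracing Brassica_sylvestris: it sits inside (Apis_sapiens,Brassica_sylvestris).
The smallest clade enclosing all 3 is (((Oryzias_minor,Clostridium_minor),Shigella_palustris),(Apis_sapiens,Brassica_sylvestris)); the answer is its 5 terminal taxa in alphabetical order.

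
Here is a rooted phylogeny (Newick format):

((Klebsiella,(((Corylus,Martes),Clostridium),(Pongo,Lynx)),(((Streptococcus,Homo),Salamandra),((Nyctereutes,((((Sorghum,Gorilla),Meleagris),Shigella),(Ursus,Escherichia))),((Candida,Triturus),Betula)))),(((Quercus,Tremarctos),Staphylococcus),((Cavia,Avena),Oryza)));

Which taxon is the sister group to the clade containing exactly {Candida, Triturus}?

The clade containing exactly {Candida, Triturus} attaches to the tree at the node subtending ((Candida,Triturus),Betula).
The other lineage descending from that same node — the sister group — is the single tip Betula.

Betula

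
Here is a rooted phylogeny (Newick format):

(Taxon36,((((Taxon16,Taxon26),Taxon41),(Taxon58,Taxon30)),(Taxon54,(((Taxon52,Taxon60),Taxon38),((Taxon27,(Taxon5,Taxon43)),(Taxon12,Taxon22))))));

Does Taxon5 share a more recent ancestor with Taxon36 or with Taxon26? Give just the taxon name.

Taxon26

The MRCA of Taxon5 and Taxon26 subtends ((((Taxon16,Taxon26),Taxon41),(Taxon58,Taxon30)),(Taxon54,(((Taxon52,Taxon60),Taxon38),((Taxon27,(Taxon5,Taxon43)),(Taxon12,Taxon22))))) (14 taxa).
The MRCA of Taxon5 and Taxon36 is the root, subtending the entire tree (15 taxa).
The first is nested inside the second, so Taxon5 shares a more recent common ancestor with Taxon26.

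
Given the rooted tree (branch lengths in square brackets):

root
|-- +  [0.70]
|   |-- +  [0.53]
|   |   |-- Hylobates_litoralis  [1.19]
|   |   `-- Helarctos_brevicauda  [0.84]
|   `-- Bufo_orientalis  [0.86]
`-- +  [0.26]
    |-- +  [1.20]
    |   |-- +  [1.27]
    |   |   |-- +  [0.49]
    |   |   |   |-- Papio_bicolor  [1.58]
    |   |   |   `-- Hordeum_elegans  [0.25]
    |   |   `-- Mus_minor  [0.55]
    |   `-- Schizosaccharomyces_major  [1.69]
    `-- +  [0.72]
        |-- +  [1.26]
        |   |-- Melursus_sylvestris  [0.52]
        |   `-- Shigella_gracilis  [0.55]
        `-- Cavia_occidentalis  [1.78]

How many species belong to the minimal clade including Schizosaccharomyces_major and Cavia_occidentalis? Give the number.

7

The MRCA of Schizosaccharomyces_major and Cavia_occidentalis is the node subtending ((((Papio_bicolor,Hordeum_elegans),Mus_minor),Schizosaccharomyces_major),((Melursus_sylvestris,Shigella_gracilis),Cavia_occidentalis)).
That clade contains 7 terminal taxa: Cavia_occidentalis, Hordeum_elegans, Melursus_sylvestris, Mus_minor, Papio_bicolor, Schizosaccharomyces_major, Shigella_gracilis.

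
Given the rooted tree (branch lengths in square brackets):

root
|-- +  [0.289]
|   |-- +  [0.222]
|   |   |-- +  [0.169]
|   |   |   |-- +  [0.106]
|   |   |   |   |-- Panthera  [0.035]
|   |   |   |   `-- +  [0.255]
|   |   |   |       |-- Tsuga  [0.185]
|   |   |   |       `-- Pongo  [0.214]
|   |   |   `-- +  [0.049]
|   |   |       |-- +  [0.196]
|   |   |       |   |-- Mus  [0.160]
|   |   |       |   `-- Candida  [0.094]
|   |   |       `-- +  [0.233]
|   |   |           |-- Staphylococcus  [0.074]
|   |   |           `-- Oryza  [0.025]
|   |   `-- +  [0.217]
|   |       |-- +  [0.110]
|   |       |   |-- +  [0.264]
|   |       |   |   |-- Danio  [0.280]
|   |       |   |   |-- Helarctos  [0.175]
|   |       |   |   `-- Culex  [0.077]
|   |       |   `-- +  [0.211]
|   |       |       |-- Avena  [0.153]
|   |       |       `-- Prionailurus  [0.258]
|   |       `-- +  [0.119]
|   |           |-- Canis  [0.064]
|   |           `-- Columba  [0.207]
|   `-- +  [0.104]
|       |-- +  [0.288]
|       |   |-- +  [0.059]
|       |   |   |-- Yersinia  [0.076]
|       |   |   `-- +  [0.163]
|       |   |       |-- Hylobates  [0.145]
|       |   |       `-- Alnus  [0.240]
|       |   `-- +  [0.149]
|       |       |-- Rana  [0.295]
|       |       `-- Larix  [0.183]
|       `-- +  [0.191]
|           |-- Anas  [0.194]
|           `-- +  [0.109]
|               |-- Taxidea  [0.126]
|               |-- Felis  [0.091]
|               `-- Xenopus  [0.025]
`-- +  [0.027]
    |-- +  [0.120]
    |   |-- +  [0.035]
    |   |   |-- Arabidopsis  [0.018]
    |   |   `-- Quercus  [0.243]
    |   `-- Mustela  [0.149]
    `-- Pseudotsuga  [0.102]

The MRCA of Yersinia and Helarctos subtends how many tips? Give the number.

The MRCA of Yersinia and Helarctos is the node subtending ((((Panthera,(Tsuga,Pongo)),((Mus,Candida),(Staphylococcus,Oryza))),(((Danio,Helarctos,Culex),(Avena,Prionailurus)),(Canis,Columba))),(((Yersinia,(Hylobates,Alnus)),(Rana,Larix)),(Anas,(Taxidea,Felis,Xenopus)))).
That clade contains 23 terminal taxa: Alnus, Anas, Avena, Candida, Canis, Columba, Culex, Danio, Felis, Helarctos, Hylobates, Larix, Mus, Oryza, Panthera, Pongo, Prionailurus, Rana, Staphylococcus, Taxidea, Tsuga, Xenopus, Yersinia.

23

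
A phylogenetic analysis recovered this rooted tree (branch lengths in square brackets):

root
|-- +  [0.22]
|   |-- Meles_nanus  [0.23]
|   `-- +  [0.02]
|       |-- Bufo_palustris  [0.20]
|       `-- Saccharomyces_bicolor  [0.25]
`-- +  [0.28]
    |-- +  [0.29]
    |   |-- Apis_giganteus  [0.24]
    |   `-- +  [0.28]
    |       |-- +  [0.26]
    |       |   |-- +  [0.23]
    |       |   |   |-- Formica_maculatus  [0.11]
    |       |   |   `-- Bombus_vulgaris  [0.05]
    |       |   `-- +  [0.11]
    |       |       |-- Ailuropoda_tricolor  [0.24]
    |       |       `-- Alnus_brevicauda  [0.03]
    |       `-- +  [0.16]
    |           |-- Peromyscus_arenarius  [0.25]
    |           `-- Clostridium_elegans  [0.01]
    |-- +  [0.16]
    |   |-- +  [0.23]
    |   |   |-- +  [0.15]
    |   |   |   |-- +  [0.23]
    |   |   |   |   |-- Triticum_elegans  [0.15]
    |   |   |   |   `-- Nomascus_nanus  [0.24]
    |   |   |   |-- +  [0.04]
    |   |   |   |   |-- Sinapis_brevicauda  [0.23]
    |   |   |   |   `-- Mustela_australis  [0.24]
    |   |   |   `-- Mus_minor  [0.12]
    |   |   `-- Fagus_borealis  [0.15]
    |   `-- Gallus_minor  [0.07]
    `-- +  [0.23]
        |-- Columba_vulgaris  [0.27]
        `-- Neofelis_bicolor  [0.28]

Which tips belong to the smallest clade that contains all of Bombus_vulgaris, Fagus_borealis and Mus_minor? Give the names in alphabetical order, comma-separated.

Ailuropoda_tricolor, Alnus_brevicauda, Apis_giganteus, Bombus_vulgaris, Clostridium_elegans, Columba_vulgaris, Fagus_borealis, Formica_maculatus, Gallus_minor, Mus_minor, Mustela_australis, Neofelis_bicolor, Nomascus_nanus, Peromyscus_arenarius, Sinapis_brevicauda, Triticum_elegans

Tracing Bombus_vulgaris: it sits inside (Formica_maculatus,Bombus_vulgaris).
Tracing Fagus_borealis: it sits inside (((Triticum_elegans,Nomascus_nanus),(Sinapis_brevicauda,Mustela_australis),Mus_minor),Fagus_borealis).
Tracing Mus_minor: it sits inside ((Triticum_elegans,Nomascus_nanus),(Sinapis_brevicauda,Mustela_australis),Mus_minor).
The smallest clade enclosing all 3 is ((Apis_giganteus,(((Formica_maculatus,Bombus_vulgaris),(Ailuropoda_tricolor,Alnus_brevicauda)),(Peromyscus_arenarius,Clostridium_elegans))),((((Triticum_elegans,Nomascus_nanus),(Sinapis_brevicauda,Mustela_australis),Mus_minor),Fagus_borealis),Gallus_minor),(Columba_vulgaris,Neofelis_bicolor)); the answer is its 16 terminal taxa in alphabetical order.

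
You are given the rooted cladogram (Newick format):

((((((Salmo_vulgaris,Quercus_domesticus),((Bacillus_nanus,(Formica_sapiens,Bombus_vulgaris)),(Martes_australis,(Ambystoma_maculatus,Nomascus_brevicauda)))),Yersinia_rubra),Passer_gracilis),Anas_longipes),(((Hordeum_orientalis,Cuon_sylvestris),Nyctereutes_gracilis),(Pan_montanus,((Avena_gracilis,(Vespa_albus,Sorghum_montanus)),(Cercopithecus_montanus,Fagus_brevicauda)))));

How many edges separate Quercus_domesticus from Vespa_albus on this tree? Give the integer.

12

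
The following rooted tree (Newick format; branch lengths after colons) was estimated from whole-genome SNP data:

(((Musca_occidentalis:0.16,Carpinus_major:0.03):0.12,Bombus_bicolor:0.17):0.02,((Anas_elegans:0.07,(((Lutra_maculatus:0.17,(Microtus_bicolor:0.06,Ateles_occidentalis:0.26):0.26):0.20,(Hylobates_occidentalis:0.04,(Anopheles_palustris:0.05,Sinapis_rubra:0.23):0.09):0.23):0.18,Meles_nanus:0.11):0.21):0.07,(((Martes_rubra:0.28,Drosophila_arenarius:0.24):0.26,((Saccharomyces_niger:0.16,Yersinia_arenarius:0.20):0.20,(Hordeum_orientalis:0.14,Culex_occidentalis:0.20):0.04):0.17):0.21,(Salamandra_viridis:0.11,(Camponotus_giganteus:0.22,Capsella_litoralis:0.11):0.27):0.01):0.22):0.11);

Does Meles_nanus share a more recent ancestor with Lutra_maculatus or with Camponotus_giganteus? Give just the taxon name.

Lutra_maculatus

The MRCA of Meles_nanus and Lutra_maculatus subtends (((Lutra_maculatus,(Microtus_bicolor,Ateles_occidentalis)),(Hylobates_occidentalis,(Anopheles_palustris,Sinapis_rubra))),Meles_nanus) (7 taxa).
The MRCA of Meles_nanus and Camponotus_giganteus subtends ((Anas_elegans,(((Lutra_maculatus,(Microtus_bicolor,Ateles_occidentalis)),(Hylobates_occidentalis,(Anopheles_palustris,Sinapis_rubra))),Meles_nanus)),(((Martes_rubra,Drosophila_arenarius),((Saccharomyces_niger,Yersinia_arenarius),(Hordeum_orientalis,Culex_occidentalis))),(Salamandra_viridis,(Camponotus_giganteus,Capsella_litoralis)))) (17 taxa).
The first is nested inside the second, so Meles_nanus shares a more recent common ancestor with Lutra_maculatus.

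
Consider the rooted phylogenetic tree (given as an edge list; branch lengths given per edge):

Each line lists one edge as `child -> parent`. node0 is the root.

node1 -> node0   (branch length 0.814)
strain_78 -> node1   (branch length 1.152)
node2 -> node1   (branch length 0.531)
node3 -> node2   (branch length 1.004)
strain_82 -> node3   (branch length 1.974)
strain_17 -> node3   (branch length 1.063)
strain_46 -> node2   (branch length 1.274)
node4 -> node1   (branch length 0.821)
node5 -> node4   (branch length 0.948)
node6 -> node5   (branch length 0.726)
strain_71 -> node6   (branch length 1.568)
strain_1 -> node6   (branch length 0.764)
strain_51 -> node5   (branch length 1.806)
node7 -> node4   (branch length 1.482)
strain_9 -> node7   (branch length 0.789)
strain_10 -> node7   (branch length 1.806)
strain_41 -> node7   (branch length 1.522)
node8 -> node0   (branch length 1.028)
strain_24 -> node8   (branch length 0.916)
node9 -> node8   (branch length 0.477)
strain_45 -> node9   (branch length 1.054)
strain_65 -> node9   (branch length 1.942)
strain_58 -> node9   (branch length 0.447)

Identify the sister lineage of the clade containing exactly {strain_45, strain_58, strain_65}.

strain_24

The clade containing exactly {strain_45, strain_58, strain_65} attaches to the tree at the node subtending (strain_24,(strain_45,strain_65,strain_58)).
The other lineage descending from that same node — the sister group — is the single tip strain_24.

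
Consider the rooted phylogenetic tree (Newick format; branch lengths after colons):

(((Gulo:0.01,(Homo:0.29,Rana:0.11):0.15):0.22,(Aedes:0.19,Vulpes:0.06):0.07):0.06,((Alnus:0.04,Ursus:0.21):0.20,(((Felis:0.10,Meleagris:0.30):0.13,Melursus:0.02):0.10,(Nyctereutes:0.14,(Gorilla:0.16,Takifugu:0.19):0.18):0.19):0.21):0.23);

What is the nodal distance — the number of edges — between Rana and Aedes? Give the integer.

5

The MRCA of Rana and Aedes is the node subtending ((Gulo,(Homo,Rana)),(Aedes,Vulpes)).
From Rana up to that node: 3 branches. From Aedes up to the same node: 2 branches. Total: 3 + 2 = 5.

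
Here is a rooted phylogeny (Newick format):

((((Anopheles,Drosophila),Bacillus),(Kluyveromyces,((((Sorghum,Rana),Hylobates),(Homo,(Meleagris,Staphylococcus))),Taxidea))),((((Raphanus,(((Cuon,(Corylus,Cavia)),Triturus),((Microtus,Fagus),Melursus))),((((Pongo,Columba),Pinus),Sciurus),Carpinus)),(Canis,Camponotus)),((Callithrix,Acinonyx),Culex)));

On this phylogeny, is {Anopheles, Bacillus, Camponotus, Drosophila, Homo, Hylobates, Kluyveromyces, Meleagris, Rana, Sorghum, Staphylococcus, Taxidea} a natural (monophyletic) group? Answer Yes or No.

No

The MRCA of the listed taxa is the root, so the smallest clade containing them is the whole tree.
That clade also contains Acinonyx, Callithrix, Canis, Carpinus, Cavia, Columba, Corylus, Culex, Cuon, Fagus, Melursus, Microtus, Pinus, Pongo, Raphanus, Sciurus, Triturus, which are not in the proposed group, so the group is not monophyletic.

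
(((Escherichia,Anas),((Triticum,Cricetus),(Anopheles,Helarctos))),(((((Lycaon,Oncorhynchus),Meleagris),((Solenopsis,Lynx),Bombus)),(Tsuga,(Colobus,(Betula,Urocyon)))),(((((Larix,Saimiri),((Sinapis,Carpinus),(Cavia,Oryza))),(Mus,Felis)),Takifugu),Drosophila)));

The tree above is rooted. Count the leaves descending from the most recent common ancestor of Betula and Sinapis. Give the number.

The MRCA of Betula and Sinapis is the node subtending (((((Lycaon,Oncorhynchus),Meleagris),((Solenopsis,Lynx),Bombus)),(Tsuga,(Colobus,(Betula,Urocyon)))),(((((Larix,Saimiri),((Sinapis,Carpinus),(Cavia,Oryza))),(Mus,Felis)),Takifugu),Drosophila)).
That clade contains 20 terminal taxa: Betula, Bombus, Carpinus, Cavia, Colobus, Drosophila, Felis, Larix, Lycaon, Lynx, Meleagris, Mus, Oncorhynchus, Oryza, Saimiri, Sinapis, Solenopsis, Takifugu, Tsuga, Urocyon.

20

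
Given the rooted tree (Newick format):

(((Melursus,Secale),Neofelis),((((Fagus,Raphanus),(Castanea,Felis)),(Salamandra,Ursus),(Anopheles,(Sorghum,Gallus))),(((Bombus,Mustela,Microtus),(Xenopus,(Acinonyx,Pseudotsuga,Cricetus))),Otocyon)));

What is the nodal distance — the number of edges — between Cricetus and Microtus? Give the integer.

The MRCA of Cricetus and Microtus is the node subtending ((Bombus,Mustela,Microtus),(Xenopus,(Acinonyx,Pseudotsuga,Cricetus))).
From Cricetus up to that node: 3 branches. From Microtus up to the same node: 2 branches. Total: 3 + 2 = 5.

5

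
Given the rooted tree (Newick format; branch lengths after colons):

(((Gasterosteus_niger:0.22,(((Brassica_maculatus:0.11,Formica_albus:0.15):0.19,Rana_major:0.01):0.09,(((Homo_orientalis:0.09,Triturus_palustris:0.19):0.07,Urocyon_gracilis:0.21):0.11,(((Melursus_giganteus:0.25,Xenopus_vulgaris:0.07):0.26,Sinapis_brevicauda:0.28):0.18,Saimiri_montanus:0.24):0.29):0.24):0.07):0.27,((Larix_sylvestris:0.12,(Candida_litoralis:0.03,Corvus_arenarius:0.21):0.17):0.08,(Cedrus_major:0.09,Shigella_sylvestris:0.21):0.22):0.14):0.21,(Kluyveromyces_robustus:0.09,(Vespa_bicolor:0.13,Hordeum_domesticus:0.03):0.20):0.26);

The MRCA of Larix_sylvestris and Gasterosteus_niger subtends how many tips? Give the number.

The MRCA of Larix_sylvestris and Gasterosteus_niger is the node subtending ((Gasterosteus_niger,(((Brassica_maculatus,Formica_albus),Rana_major),(((Homo_orientalis,Triturus_palustris),Urocyon_gracilis),(((Melursus_giganteus,Xenopus_vulgaris),Sinapis_brevicauda),Saimiri_montanus)))),((Larix_sylvestris,(Candida_litoralis,Corvus_arenarius)),(Cedrus_major,Shigella_sylvestris))).
That clade contains 16 terminal taxa: Brassica_maculatus, Candida_litoralis, Cedrus_major, Corvus_arenarius, Formica_albus, Gasterosteus_niger, Homo_orientalis, Larix_sylvestris, Melursus_giganteus, Rana_major, Saimiri_montanus, Shigella_sylvestris, Sinapis_brevicauda, Triturus_palustris, Urocyon_gracilis, Xenopus_vulgaris.

16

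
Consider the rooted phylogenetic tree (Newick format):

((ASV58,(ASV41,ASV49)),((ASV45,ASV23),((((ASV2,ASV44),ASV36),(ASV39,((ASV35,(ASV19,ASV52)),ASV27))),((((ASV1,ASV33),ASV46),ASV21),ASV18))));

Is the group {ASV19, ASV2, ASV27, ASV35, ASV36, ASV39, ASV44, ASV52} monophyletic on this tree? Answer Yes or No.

The most recent common ancestor of these taxa subtends (((ASV2,ASV44),ASV36),(ASV39,((ASV35,(ASV19,ASV52)),ASV27))).
That clade has exactly 8 tips — every listed taxon and nothing else — so the group is monophyletic.

Yes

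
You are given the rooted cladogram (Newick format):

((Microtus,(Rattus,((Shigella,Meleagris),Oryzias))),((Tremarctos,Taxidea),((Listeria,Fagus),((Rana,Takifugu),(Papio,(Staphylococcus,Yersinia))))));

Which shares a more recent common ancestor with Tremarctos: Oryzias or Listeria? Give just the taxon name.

The MRCA of Tremarctos and Listeria subtends ((Tremarctos,Taxidea),((Listeria,Fagus),((Rana,Takifugu),(Papio,(Staphylococcus,Yersinia))))) (9 taxa).
The MRCA of Tremarctos and Oryzias is the root, subtending the entire tree (14 taxa).
The first is nested inside the second, so Tremarctos shares a more recent common ancestor with Listeria.

Listeria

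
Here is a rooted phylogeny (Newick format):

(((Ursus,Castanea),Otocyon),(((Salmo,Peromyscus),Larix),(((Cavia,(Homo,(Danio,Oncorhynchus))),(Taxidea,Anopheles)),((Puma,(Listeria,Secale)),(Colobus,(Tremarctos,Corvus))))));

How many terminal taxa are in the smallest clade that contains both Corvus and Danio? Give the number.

12

The MRCA of Corvus and Danio is the node subtending (((Cavia,(Homo,(Danio,Oncorhynchus))),(Taxidea,Anopheles)),((Puma,(Listeria,Secale)),(Colobus,(Tremarctos,Corvus)))).
That clade contains 12 terminal taxa: Anopheles, Cavia, Colobus, Corvus, Danio, Homo, Listeria, Oncorhynchus, Puma, Secale, Taxidea, Tremarctos.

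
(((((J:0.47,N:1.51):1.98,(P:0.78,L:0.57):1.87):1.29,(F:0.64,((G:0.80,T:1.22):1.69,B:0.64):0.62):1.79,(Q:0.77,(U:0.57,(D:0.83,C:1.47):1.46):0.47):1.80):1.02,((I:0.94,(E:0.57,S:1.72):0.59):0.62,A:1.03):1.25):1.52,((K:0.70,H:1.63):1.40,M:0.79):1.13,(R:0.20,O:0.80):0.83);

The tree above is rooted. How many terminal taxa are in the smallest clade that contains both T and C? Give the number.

12

The MRCA of T and C is the node subtending (((J,N),(P,L)),(F,((G,T),B)),(Q,(U,(D,C)))).
That clade contains 12 terminal taxa: B, C, D, F, G, J, L, N, P, Q, T, U.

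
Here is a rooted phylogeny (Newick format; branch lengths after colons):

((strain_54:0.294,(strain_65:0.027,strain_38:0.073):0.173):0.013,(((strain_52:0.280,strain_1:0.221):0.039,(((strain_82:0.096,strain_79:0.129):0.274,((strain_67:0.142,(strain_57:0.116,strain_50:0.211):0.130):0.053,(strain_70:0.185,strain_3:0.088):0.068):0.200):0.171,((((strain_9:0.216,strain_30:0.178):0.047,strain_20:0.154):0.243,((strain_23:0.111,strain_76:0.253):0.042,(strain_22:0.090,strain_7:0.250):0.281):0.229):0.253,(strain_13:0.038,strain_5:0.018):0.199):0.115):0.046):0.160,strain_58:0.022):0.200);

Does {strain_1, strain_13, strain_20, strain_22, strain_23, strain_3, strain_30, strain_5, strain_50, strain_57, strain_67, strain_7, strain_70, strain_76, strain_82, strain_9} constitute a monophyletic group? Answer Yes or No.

The MRCA of the listed taxa subtends ((strain_52,strain_1),(((strain_82,strain_79),((strain_67,(strain_57,strain_50)),(strain_70,strain_3))),((((strain_9,strain_30),strain_20),((strain_23,strain_76),(strain_22,strain_7))),(strain_13,strain_5)))).
That clade also contains strain_52, strain_79, which are not in the proposed group, so the group is not monophyletic.

No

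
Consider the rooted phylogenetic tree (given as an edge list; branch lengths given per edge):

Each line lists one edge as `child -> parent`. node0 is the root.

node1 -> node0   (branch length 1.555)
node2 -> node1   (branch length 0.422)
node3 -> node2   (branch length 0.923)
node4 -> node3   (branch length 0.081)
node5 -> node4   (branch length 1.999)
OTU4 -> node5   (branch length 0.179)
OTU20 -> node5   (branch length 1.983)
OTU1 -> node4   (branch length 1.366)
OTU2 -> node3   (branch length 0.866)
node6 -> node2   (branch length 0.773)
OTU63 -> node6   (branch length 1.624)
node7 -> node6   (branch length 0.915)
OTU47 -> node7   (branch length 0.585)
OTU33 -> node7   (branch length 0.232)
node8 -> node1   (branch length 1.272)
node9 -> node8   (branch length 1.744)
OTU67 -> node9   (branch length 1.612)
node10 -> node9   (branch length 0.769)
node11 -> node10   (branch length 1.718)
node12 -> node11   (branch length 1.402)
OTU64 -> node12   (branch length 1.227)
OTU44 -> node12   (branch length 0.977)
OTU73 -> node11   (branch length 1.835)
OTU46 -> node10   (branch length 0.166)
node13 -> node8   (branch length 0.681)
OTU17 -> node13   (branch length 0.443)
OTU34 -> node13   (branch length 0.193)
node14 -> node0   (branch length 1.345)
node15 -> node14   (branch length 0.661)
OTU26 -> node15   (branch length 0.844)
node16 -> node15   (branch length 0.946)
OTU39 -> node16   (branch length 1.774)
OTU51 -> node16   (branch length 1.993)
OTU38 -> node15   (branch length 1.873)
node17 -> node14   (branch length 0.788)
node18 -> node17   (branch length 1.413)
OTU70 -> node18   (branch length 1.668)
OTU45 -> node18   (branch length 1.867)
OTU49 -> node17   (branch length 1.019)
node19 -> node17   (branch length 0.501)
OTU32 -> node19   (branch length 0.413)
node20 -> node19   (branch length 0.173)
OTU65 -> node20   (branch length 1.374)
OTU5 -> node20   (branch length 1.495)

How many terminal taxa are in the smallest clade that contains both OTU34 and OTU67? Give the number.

7

The MRCA of OTU34 and OTU67 is the node subtending ((OTU67,(((OTU64,OTU44),OTU73),OTU46)),(OTU17,OTU34)).
That clade contains 7 terminal taxa: OTU17, OTU34, OTU44, OTU46, OTU64, OTU67, OTU73.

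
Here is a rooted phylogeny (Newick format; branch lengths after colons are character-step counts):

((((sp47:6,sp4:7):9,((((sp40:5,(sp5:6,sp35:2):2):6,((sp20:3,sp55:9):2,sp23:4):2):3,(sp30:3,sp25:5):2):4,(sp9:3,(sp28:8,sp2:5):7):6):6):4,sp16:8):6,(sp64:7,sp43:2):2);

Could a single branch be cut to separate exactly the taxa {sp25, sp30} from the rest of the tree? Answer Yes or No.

The most recent common ancestor of these taxa subtends (sp30,sp25).
That clade has exactly 2 tips — every listed taxon and nothing else — so the group is monophyletic.

Yes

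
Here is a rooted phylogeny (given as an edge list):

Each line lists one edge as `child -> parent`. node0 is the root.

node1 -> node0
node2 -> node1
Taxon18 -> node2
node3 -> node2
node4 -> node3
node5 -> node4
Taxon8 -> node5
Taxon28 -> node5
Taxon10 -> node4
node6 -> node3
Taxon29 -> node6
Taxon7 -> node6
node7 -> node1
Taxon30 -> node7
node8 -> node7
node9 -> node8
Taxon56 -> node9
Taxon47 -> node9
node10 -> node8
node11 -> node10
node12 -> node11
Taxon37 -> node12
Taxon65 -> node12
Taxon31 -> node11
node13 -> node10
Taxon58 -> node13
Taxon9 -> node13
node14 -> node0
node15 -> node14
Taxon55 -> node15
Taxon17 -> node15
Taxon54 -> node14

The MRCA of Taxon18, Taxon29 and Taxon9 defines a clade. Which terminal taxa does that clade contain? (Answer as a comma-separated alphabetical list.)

Tracing Taxon18: it sits inside (Taxon18,(((Taxon8,Taxon28),Taxon10),(Taxon29,Taxon7))).
Tracing Taxon29: it sits inside (Taxon29,Taxon7).
Tracing Taxon9: it sits inside (Taxon58,Taxon9).
The smallest clade enclosing all 3 is ((Taxon18,(((Taxon8,Taxon28),Taxon10),(Taxon29,Taxon7))),(Taxon30,((Taxon56,Taxon47),(((Taxon37,Taxon65),Taxon31),(Taxon58,Taxon9))))); the answer is its 14 terminal taxa in alphabetical order.

Taxon10, Taxon18, Taxon28, Taxon29, Taxon30, Taxon31, Taxon37, Taxon47, Taxon56, Taxon58, Taxon65, Taxon7, Taxon8, Taxon9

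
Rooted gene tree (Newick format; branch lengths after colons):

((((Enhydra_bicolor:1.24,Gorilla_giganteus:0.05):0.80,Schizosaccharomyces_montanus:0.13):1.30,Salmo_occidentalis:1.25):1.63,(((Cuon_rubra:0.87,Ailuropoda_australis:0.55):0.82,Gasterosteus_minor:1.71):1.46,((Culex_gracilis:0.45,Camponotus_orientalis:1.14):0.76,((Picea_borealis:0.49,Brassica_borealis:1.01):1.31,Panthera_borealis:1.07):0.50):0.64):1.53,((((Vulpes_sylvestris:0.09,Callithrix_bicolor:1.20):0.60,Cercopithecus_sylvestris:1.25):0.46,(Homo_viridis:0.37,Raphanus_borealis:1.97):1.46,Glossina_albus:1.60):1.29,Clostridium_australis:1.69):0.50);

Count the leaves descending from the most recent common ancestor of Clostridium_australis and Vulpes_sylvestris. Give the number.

7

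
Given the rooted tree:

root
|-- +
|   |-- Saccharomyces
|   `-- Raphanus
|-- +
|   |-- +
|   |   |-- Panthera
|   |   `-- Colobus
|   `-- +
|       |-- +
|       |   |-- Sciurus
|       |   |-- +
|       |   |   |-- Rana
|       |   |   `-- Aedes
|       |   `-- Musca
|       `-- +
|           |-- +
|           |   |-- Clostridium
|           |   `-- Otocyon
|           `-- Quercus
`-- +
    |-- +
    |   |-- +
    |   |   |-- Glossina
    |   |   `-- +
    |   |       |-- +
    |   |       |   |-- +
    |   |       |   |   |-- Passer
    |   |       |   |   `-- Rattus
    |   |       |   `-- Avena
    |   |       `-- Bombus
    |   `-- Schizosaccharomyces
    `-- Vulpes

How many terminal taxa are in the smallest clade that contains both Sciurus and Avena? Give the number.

The MRCA of Sciurus and Avena is the root, so the clade is the entire tree.
That clade contains 18 terminal taxa: Aedes, Avena, Bombus, Clostridium, Colobus, Glossina, Musca, Otocyon, Panthera, Passer, Quercus, Rana, Raphanus, Rattus, Saccharomyces, Schizosaccharomyces, Sciurus, Vulpes.

18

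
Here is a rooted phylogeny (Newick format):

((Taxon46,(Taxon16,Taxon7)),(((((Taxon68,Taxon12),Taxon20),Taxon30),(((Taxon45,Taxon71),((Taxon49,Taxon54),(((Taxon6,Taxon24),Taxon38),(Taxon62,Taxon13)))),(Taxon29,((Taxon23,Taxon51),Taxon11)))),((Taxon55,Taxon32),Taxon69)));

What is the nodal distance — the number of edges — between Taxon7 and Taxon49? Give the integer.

10

The MRCA of Taxon7 and Taxon49 is the root of the tree.
From Taxon7 up to that node: 3 branches. From Taxon49 up to the same node: 7 branches. Total: 3 + 7 = 10.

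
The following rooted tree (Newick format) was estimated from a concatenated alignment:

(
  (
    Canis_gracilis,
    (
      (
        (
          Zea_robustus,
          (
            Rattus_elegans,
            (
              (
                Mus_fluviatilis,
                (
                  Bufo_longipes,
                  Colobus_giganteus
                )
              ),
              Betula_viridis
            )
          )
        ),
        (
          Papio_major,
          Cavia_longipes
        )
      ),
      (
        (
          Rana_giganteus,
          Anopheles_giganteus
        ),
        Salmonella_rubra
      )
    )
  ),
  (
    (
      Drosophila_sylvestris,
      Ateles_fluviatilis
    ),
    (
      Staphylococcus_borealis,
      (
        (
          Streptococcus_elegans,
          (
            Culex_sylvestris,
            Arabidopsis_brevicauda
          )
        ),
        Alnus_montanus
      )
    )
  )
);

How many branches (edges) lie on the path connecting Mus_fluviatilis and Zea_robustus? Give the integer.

5

The MRCA of Mus_fluviatilis and Zea_robustus is the node subtending (Zea_robustus,(Rattus_elegans,((Mus_fluviatilis,(Bufo_longipes,Colobus_giganteus)),Betula_viridis))).
From Mus_fluviatilis up to that node: 4 branches. From Zea_robustus up to the same node: 1 branch. Total: 4 + 1 = 5.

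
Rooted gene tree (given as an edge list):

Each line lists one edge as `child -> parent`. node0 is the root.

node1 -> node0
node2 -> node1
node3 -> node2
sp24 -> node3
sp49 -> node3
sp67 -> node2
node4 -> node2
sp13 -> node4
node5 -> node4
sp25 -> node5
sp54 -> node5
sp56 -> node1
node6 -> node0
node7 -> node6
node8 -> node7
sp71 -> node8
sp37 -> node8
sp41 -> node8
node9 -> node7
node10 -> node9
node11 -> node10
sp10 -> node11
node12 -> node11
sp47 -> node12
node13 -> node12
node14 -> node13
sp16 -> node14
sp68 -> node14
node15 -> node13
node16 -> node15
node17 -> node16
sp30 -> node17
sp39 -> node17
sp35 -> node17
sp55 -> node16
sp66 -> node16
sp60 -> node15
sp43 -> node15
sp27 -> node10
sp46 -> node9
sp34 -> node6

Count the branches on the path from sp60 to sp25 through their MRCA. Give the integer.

14

The MRCA of sp60 and sp25 is the root of the tree.
From sp60 up to that node: 9 branches. From sp25 up to the same node: 5 branches. Total: 9 + 5 = 14.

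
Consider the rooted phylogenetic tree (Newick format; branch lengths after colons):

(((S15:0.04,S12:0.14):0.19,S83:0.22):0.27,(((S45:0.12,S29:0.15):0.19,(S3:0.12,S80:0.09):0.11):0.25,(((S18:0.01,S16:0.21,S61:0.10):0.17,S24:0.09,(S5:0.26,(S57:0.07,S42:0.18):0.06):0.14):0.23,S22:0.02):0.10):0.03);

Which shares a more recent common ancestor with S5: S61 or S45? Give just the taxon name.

S61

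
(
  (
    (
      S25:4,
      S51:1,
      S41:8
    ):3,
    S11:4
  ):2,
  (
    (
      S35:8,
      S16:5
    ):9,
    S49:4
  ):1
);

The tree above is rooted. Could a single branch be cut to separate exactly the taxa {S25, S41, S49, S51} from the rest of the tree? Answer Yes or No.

No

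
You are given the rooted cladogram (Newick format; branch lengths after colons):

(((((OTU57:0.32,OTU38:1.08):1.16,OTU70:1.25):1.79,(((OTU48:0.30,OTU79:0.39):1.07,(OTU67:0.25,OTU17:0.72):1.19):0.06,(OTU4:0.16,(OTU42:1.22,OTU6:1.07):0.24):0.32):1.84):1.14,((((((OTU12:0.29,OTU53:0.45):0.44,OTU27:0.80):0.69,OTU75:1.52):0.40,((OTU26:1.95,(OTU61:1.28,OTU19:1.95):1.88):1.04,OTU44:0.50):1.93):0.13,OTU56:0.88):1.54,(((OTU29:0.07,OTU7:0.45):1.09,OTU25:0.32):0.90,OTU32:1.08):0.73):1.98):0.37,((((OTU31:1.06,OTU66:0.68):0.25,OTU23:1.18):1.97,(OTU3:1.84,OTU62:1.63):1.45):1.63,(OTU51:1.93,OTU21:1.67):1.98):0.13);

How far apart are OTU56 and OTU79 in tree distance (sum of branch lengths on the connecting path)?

8.90

The path runs OTU56 → … → MRCA → … → OTU79; the MRCA is the node subtending ((((OTU57,OTU38),OTU70),(((OTU48,OTU79),(OTU67,OTU17)),(OTU4,(OTU42,OTU6)))),((((((OTU12,OTU53),OTU27),OTU75),((OTU26,(OTU61,OTU19)),OTU44)),OTU56),(((OTU29,OTU7),OTU25),OTU32))).
Branch lengths along that path: 0.88 + 1.54 + 1.98 + 1.14 + 1.84 + 0.06 + 1.07 + 0.39 = 8.90.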